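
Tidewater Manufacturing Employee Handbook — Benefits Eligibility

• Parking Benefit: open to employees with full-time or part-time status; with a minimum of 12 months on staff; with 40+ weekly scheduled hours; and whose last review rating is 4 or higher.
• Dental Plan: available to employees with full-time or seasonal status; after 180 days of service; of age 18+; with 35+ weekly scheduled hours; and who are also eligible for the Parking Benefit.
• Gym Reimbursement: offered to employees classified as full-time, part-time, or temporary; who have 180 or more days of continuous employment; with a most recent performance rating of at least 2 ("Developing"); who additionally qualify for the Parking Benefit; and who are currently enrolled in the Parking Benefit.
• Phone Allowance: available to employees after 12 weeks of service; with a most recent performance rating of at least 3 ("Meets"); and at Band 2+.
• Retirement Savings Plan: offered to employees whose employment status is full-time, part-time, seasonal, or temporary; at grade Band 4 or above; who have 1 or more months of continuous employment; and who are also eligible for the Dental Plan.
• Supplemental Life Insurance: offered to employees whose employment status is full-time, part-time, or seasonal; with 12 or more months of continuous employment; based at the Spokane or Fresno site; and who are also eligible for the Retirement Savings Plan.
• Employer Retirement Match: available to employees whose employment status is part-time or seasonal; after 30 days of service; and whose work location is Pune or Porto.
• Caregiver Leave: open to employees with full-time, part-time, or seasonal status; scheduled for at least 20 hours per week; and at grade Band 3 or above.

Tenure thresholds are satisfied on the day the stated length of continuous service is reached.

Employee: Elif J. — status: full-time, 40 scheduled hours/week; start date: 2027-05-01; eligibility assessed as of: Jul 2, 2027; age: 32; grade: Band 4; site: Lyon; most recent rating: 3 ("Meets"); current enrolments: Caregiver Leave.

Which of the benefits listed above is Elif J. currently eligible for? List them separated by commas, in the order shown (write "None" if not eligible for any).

Service from 2027-05-01 to Jul 2, 2027: 62 days.
Parking Benefit — status full-time ✓; service 62 days < 12 months (≈360 days) ✗ → not eligible.
Dental Plan — status full-time ✓; service 62 days < 180 days ✗ → not eligible.
Gym Reimbursement — status full-time ✓; service 62 days < 180 days ✗ → not eligible.
Phone Allowance — service 62 days < 12 weeks (≈84 days) ✗ → not eligible.
Retirement Savings Plan — status full-time ✓; grade Band 4 ≥ Band 4 ✓; service 62 days ≥ 1 month (≈30 days) ✓; not eligible for Dental Plan ✗ → not eligible.
Supplemental Life Insurance — status full-time ✓; service 62 days < 12 months (≈360 days) ✗ → not eligible.
Employer Retirement Match — status full-time ✗ (requires part-time or seasonal) → not eligible.
Caregiver Leave — status full-time ✓; 40 hrs/wk ≥ 20 ✓; grade Band 4 ≥ Band 3 ✓ → eligible.

Caregiver Leave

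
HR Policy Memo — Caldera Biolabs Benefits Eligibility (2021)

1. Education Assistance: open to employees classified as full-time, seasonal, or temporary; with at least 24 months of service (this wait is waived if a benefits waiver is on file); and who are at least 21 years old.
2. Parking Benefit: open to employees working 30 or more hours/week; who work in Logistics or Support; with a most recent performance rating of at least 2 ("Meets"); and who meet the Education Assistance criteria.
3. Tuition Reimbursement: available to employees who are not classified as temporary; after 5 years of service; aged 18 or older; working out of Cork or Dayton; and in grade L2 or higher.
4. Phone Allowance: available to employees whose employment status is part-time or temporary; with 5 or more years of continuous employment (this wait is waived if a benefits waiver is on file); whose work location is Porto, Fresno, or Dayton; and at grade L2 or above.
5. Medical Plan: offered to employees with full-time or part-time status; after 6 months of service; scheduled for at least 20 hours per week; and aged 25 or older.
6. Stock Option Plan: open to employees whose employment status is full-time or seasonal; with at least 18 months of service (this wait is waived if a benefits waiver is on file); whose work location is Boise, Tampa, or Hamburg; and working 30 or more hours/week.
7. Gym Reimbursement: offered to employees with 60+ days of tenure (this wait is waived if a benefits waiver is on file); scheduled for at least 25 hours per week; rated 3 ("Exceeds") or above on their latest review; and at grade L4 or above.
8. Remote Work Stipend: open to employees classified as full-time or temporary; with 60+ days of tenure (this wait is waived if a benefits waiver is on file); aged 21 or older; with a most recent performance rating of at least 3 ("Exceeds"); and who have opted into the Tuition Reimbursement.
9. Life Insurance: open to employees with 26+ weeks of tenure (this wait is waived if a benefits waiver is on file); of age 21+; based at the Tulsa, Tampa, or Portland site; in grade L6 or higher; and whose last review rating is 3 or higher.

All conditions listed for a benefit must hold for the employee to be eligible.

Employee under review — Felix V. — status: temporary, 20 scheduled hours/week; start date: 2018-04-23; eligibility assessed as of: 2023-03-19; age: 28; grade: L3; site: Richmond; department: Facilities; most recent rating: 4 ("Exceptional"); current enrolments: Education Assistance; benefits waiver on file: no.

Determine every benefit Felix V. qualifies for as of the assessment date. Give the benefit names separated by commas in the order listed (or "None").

Service from 2018-04-23 to 2023-03-19: 1791 days.
Education Assistance — status temporary ✓; no waiver, service 1791 days ≥ 24 months (≈720 days) ✓; age 28 ≥ 21 ✓ → eligible.
Parking Benefit — 20 hrs/wk < 30 ✗ → not eligible.
Tuition Reimbursement — status temporary ✗ (excluded) → not eligible.
Phone Allowance — status temporary ✓; no waiver, service 1791 days < 5 years (≈1825 days) ✗ → not eligible.
Medical Plan — status temporary ✗ (requires full-time or part-time) → not eligible.
Stock Option Plan — status temporary ✗ (requires full-time or seasonal) → not eligible.
Gym Reimbursement — no waiver, service 1791 days ≥ 60 days ✓; 20 hrs/wk < 25 ✗ → not eligible.
Remote Work Stipend — status temporary ✓; no waiver, service 1791 days ≥ 60 days ✓; age 28 ≥ 21 ✓; rating 4 ≥ 3 ✓; not enrolled in Tuition Reimbursement ✗ → not eligible.
Life Insurance — no waiver, service 1791 days ≥ 26 weeks (≈182 days) ✓; age 28 ≥ 21 ✓; site Richmond ✗ (not Tulsa, Tampa, or Portland) → not eligible.

Education Assistance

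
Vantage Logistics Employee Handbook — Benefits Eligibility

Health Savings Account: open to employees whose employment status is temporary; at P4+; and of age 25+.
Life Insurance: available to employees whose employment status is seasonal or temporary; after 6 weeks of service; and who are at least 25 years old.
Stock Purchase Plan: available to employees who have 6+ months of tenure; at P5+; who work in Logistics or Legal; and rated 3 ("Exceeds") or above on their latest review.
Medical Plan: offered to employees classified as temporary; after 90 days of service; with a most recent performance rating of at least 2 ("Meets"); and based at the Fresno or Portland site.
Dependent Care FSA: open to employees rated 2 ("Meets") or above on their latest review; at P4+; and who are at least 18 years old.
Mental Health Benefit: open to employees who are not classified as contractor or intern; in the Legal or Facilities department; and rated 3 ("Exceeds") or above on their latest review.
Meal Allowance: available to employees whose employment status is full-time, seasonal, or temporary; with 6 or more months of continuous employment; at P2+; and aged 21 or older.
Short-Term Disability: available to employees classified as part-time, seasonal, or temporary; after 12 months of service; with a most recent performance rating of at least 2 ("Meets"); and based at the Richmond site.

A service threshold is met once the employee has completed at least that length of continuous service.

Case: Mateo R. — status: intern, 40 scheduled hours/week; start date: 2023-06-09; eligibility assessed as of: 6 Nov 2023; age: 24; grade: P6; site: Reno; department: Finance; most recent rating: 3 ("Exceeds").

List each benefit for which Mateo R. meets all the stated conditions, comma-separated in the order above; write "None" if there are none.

Service from 2023-06-09 to 6 Nov 2023: 150 days.
Health Savings Account — status intern ✗ (requires temporary) → not eligible.
Life Insurance — status intern ✗ (requires seasonal or temporary) → not eligible.
Stock Purchase Plan — service 150 days < 6 months (≈180 days) ✗ → not eligible.
Medical Plan — status intern ✗ (requires temporary) → not eligible.
Dependent Care FSA — rating 3 ≥ 2 ✓; grade P6 ≥ P4 ✓; age 24 ≥ 18 ✓ → eligible.
Mental Health Benefit — status intern ✗ (excluded) → not eligible.
Meal Allowance — status intern ✗ (requires full-time, seasonal, or temporary) → not eligible.
Short-Term Disability — status intern ✗ (requires part-time, seasonal, or temporary) → not eligible.

Dependent Care FSA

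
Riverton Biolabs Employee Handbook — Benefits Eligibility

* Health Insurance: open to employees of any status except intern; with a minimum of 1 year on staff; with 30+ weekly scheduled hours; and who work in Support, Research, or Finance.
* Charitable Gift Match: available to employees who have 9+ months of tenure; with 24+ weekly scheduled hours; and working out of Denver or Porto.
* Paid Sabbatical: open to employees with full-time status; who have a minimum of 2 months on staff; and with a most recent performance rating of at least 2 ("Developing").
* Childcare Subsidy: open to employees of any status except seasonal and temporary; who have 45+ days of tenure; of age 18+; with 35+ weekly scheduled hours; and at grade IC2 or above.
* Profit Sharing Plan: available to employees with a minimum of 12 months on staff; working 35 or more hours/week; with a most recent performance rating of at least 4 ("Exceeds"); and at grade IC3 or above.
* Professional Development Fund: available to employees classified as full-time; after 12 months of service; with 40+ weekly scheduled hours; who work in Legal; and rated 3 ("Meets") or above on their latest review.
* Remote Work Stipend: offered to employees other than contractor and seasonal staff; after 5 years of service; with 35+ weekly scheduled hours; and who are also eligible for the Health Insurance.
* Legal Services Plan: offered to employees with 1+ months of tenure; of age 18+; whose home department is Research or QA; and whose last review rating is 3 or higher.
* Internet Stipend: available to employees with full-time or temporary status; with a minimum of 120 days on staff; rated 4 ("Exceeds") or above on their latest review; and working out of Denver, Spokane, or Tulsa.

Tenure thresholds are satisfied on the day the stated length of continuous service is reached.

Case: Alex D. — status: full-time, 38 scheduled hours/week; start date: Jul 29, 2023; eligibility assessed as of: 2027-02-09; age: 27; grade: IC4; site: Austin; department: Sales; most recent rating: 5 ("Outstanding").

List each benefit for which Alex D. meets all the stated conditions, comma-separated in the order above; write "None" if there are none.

Service from Jul 29, 2023 to 2027-02-09: 1291 days.
Health Insurance — status full-time ✓ (not excluded); service 1291 days ≥ 1 year (≈365 days) ✓; 38 hrs/wk ≥ 30 ✓; dept Sales ✗ → not eligible.
Charitable Gift Match — service 1291 days ≥ 9 months (≈270 days) ✓; 38 hrs/wk ≥ 24 ✓; site Austin ✗ (not Denver or Porto) → not eligible.
Paid Sabbatical — status full-time ✓; service 1291 days ≥ 2 months (≈60 days) ✓; rating 5 ≥ 2 ✓ → eligible.
Childcare Subsidy — status full-time ✓ (not excluded); service 1291 days ≥ 45 days ✓; age 27 ≥ 18 ✓; 38 hrs/wk ≥ 35 ✓; grade IC4 ≥ IC2 ✓ → eligible.
Profit Sharing Plan — service 1291 days ≥ 12 months (≈360 days) ✓; 38 hrs/wk ≥ 35 ✓; rating 5 ≥ 4 ✓; grade IC4 ≥ IC3 ✓ → eligible.
Professional Development Fund — status full-time ✓; service 1291 days ≥ 12 months (≈360 days) ✓; 38 hrs/wk < 40 ✗ → not eligible.
Remote Work Stipend — status full-time ✓ (not excluded); service 1291 days < 5 years (≈1825 days) ✗ → not eligible.
Legal Services Plan — service 1291 days ≥ 1 month (≈30 days) ✓; age 27 ≥ 18 ✓; dept Sales ✗ → not eligible.
Internet Stipend — status full-time ✓; service 1291 days ≥ 120 days ✓; rating 5 ≥ 4 ✓; site Austin ✗ (not Denver, Spokane, or Tulsa) → not eligible.

Paid Sabbatical, Childcare Subsidy, Profit Sharing Plan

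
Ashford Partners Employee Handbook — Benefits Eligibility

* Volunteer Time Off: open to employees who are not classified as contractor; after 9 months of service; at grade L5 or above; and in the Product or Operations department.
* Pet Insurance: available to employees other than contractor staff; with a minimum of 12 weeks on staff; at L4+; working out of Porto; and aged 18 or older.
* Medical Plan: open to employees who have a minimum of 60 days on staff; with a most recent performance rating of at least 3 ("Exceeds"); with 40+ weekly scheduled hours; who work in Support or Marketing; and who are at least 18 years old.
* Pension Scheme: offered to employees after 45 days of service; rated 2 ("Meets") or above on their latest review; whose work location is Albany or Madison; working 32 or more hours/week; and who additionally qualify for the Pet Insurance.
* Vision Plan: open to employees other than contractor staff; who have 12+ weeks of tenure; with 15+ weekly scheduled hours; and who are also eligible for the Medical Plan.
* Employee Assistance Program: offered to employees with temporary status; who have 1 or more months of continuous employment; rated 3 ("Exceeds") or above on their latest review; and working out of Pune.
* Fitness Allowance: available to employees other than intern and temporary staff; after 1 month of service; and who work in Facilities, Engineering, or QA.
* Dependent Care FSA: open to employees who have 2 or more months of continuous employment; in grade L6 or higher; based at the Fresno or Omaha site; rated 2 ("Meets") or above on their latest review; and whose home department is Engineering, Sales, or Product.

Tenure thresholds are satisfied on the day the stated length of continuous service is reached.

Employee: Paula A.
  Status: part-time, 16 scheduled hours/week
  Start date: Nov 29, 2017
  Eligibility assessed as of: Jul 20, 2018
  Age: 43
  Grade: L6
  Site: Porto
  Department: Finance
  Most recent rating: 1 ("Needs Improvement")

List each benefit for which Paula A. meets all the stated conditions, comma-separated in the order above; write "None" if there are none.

Pet Insurance

Service from Nov 29, 2017 to Jul 20, 2018: 233 days.
Volunteer Time Off — status part-time ✓ (not excluded); service 233 days < 9 months (≈270 days) ✗ → not eligible.
Pet Insurance — status part-time ✓ (not excluded); service 233 days ≥ 12 weeks (≈84 days) ✓; grade L6 ≥ L4 ✓; site Porto ✓; age 43 ≥ 18 ✓ → eligible.
Medical Plan — service 233 days ≥ 60 days ✓; rating 1 < 3 ✗ → not eligible.
Pension Scheme — service 233 days ≥ 45 days ✓; rating 1 < 2 ✗ → not eligible.
Vision Plan — status part-time ✓ (not excluded); service 233 days ≥ 12 weeks (≈84 days) ✓; 16 hrs/wk ≥ 15 ✓; not eligible for Medical Plan ✗ → not eligible.
Employee Assistance Program — status part-time ✗ (requires temporary) → not eligible.
Fitness Allowance — status part-time ✓ (not excluded); service 233 days ≥ 1 month (≈30 days) ✓; dept Finance ✗ → not eligible.
Dependent Care FSA — service 233 days ≥ 2 months (≈60 days) ✓; grade L6 ≥ L6 ✓; site Porto ✗ (not Fresno or Omaha) → not eligible.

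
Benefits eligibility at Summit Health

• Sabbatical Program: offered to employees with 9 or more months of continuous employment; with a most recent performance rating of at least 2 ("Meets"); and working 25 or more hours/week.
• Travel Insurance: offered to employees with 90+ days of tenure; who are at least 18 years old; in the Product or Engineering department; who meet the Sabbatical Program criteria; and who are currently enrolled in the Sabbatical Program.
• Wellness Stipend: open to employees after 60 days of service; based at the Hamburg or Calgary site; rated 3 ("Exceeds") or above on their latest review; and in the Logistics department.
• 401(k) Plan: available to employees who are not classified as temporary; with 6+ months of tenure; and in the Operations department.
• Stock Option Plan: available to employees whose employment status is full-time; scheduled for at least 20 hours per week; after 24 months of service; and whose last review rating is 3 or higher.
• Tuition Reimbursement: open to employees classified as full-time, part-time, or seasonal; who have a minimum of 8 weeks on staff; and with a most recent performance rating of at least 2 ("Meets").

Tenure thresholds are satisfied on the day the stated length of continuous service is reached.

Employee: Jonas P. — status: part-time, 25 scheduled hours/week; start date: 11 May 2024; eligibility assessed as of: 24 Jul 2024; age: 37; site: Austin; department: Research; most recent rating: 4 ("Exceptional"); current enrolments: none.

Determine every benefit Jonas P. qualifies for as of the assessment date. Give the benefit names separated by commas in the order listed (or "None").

Tuition Reimbursement

Service from 11 May 2024 to 24 Jul 2024: 74 days.
Sabbatical Program — service 74 days < 9 months (≈270 days) ✗ → not eligible.
Travel Insurance — service 74 days < 90 days ✗ → not eligible.
Wellness Stipend — service 74 days ≥ 60 days ✓; site Austin ✗ (not Hamburg or Calgary) → not eligible.
401(k) Plan — status part-time ✓ (not excluded); service 74 days < 6 months (≈180 days) ✗ → not eligible.
Stock Option Plan — status part-time ✗ (requires full-time) → not eligible.
Tuition Reimbursement — status part-time ✓; service 74 days ≥ 8 weeks (≈56 days) ✓; rating 4 ≥ 2 ✓ → eligible.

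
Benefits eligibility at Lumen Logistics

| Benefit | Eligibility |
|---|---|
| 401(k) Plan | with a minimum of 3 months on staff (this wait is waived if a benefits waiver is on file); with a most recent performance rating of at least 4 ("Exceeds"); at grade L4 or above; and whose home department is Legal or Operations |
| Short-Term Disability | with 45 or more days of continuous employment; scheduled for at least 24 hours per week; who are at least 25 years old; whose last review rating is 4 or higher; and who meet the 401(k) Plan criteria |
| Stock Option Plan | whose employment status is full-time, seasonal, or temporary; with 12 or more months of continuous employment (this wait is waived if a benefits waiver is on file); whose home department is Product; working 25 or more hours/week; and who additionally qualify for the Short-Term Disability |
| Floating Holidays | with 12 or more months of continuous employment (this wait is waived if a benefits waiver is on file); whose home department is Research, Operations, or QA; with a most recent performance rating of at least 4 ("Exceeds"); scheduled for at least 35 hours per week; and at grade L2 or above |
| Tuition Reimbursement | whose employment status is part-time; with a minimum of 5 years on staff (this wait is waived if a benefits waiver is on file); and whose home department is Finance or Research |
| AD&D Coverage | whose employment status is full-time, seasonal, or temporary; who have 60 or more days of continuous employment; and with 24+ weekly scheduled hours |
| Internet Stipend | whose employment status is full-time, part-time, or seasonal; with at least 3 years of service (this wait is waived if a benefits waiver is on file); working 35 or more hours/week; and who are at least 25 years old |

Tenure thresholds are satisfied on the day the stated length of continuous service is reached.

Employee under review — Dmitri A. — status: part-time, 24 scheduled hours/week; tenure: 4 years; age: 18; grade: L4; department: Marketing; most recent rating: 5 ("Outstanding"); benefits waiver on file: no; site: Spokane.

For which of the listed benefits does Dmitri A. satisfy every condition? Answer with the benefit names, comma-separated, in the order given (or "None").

None

401(k) Plan — no waiver, service 4 years ≥ 3 months (≈90 days) ✓; rating 5 ≥ 4 ✓; grade L4 ≥ L4 ✓; dept Marketing ✗ → not eligible.
Short-Term Disability — service 4 years ≥ 45 days ✓; 24 hrs/wk ≥ 24 ✓; age 18 < 25 ✗ → not eligible.
Stock Option Plan — status part-time ✗ (requires full-time, seasonal, or temporary) → not eligible.
Floating Holidays — no waiver, service 4 years ≥ 12 months (≈360 days) ✓; dept Marketing ✗ → not eligible.
Tuition Reimbursement — status part-time ✓; no waiver, service 4 years < 5 years ✗ → not eligible.
AD&D Coverage — status part-time ✗ (requires full-time, seasonal, or temporary) → not eligible.
Internet Stipend — status part-time ✓; no waiver, service 4 years ≥ 3 years ✓; 24 hrs/wk < 35 ✗ → not eligible.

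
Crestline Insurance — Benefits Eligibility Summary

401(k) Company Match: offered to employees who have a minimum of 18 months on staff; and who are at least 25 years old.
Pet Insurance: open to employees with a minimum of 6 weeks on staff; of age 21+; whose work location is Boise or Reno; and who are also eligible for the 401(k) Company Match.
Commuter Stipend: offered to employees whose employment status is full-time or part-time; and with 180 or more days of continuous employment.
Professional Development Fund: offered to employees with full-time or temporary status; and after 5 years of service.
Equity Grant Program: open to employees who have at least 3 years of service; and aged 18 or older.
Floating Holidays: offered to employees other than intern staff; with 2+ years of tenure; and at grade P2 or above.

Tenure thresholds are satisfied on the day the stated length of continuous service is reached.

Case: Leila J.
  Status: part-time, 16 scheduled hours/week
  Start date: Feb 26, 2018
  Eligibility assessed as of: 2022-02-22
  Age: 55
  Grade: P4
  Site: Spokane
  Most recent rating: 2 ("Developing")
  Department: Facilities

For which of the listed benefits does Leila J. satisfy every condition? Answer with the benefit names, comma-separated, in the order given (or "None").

401(k) Company Match, Commuter Stipend, Equity Grant Program, Floating Holidays

Service from Feb 26, 2018 to 2022-02-22: 1457 days.
401(k) Company Match — service 1457 days ≥ 18 months (≈540 days) ✓; age 55 ≥ 25 ✓ → eligible.
Pet Insurance — service 1457 days ≥ 6 weeks (≈42 days) ✓; age 55 ≥ 21 ✓; site Spokane ✗ (not Boise or Reno) → not eligible.
Commuter Stipend — status part-time ✓; service 1457 days ≥ 180 days ✓ → eligible.
Professional Development Fund — status part-time ✗ (requires full-time or temporary) → not eligible.
Equity Grant Program — service 1457 days ≥ 3 years (≈1095 days) ✓; age 55 ≥ 18 ✓ → eligible.
Floating Holidays — status part-time ✓ (not excluded); service 1457 days ≥ 2 years (≈730 days) ✓; grade P4 ≥ P2 ✓ → eligible.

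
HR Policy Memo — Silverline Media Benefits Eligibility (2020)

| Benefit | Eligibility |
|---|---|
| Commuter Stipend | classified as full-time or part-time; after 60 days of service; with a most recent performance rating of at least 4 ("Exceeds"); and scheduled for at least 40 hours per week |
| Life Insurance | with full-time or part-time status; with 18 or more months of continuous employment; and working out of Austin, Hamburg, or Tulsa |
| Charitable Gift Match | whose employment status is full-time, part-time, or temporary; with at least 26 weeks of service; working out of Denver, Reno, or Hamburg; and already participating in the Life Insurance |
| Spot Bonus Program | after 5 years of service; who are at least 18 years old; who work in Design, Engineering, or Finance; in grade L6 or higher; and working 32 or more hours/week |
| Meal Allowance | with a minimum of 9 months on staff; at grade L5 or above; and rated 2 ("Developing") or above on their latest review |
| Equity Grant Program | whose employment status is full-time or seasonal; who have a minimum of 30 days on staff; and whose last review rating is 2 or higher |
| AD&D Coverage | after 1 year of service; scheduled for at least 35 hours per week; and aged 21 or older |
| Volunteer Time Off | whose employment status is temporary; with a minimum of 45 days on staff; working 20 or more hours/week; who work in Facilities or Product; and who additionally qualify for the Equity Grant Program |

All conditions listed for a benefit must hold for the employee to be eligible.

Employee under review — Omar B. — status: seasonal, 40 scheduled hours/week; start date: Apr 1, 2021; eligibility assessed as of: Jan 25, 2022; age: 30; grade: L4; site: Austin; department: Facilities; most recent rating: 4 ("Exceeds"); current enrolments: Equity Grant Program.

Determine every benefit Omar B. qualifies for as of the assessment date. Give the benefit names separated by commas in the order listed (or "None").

Service from Apr 1, 2021 to Jan 25, 2022: 299 days.
Commuter Stipend — status seasonal ✗ (requires full-time or part-time) → not eligible.
Life Insurance — status seasonal ✗ (requires full-time or part-time) → not eligible.
Charitable Gift Match — status seasonal ✗ (requires full-time, part-time, or temporary) → not eligible.
Spot Bonus Program — service 299 days < 5 years (≈1825 days) ✗ → not eligible.
Meal Allowance — service 299 days ≥ 9 months (≈270 days) ✓; grade L4 < L5 ✗ → not eligible.
Equity Grant Program — status seasonal ✓; service 299 days ≥ 30 days ✓; rating 4 ≥ 2 ✓ → eligible.
AD&D Coverage — service 299 days < 1 year (≈365 days) ✗ → not eligible.
Volunteer Time Off — status seasonal ✗ (requires temporary) → not eligible.

Equity Grant Program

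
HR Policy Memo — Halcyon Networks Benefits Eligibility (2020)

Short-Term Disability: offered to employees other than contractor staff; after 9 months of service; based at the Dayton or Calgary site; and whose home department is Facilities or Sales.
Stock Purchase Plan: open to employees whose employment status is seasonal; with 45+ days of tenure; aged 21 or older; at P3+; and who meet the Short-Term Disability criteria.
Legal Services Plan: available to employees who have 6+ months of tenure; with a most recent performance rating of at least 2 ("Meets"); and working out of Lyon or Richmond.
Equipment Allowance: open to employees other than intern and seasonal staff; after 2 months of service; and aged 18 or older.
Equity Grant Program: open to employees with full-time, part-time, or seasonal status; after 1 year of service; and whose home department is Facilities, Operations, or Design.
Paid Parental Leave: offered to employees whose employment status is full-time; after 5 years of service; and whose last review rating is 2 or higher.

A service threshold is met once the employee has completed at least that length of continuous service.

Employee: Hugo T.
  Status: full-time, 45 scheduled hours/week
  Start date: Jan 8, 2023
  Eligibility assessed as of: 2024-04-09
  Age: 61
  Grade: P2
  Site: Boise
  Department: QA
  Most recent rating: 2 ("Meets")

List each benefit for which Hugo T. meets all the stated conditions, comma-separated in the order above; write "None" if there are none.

Service from Jan 8, 2023 to 2024-04-09: 457 days.
Short-Term Disability — status full-time ✓ (not excluded); service 457 days ≥ 9 months (≈270 days) ✓; site Boise ✗ (not Dayton or Calgary) → not eligible.
Stock Purchase Plan — status full-time ✗ (requires seasonal) → not eligible.
Legal Services Plan — service 457 days ≥ 6 months (≈180 days) ✓; rating 2 ≥ 2 ✓; site Boise ✗ (not Lyon or Richmond) → not eligible.
Equipment Allowance — status full-time ✓ (not excluded); service 457 days ≥ 2 months (≈60 days) ✓; age 61 ≥ 18 ✓ → eligible.
Equity Grant Program — status full-time ✓; service 457 days ≥ 1 year (≈365 days) ✓; dept QA ✗ → not eligible.
Paid Parental Leave — status full-time ✓; service 457 days < 5 years (≈1825 days) ✗ → not eligible.

Equipment Allowance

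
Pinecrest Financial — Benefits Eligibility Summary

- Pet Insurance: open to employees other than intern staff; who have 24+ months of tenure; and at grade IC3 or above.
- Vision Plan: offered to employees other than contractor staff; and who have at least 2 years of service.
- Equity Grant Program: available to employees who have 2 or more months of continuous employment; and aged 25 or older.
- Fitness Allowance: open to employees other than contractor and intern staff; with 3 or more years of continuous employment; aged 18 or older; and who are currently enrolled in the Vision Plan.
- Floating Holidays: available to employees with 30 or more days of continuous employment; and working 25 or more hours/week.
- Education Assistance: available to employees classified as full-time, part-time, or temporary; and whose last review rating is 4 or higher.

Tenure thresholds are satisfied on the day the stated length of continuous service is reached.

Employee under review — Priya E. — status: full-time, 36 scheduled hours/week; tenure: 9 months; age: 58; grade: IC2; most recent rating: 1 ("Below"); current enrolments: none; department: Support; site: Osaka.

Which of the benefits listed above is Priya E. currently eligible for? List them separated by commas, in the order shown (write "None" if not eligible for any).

Equity Grant Program, Floating Holidays

Pet Insurance — status full-time ✓ (not excluded); service 9 months < 24 months ✗ → not eligible.
Vision Plan — status full-time ✓ (not excluded); service 9 months < 2 years (≈730 days) ✗ → not eligible.
Equity Grant Program — service 9 months ≥ 2 months ✓; age 58 ≥ 25 ✓ → eligible.
Fitness Allowance — status full-time ✓ (not excluded); service 9 months < 3 years (≈1095 days) ✗ → not eligible.
Floating Holidays — service 9 months ≥ 30 days ✓; 36 hrs/wk ≥ 25 ✓ → eligible.
Education Assistance — status full-time ✓; rating 1 < 4 ✗ → not eligible.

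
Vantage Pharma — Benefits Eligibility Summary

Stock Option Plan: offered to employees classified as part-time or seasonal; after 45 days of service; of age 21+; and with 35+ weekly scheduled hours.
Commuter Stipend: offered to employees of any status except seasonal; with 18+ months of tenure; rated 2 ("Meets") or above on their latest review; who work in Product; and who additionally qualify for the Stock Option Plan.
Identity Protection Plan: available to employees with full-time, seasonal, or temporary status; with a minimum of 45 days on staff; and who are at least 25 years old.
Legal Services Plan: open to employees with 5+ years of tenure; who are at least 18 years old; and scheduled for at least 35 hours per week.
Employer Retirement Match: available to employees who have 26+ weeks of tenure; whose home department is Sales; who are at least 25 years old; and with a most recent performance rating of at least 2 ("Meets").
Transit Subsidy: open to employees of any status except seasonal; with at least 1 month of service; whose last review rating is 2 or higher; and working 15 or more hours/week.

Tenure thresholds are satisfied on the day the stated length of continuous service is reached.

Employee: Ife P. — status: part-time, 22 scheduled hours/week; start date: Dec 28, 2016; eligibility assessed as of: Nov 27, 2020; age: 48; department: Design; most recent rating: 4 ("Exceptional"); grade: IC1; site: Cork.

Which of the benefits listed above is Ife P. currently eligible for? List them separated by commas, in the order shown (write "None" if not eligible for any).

Transit Subsidy

Service from Dec 28, 2016 to Nov 27, 2020: 1430 days.
Stock Option Plan — status part-time ✓; service 1430 days ≥ 45 days ✓; age 48 ≥ 21 ✓; 22 hrs/wk < 35 ✗ → not eligible.
Commuter Stipend — status part-time ✓ (not excluded); service 1430 days ≥ 18 months (≈540 days) ✓; rating 4 ≥ 2 ✓; dept Design ✗ → not eligible.
Identity Protection Plan — status part-time ✗ (requires full-time, seasonal, or temporary) → not eligible.
Legal Services Plan — service 1430 days < 5 years (≈1825 days) ✗ → not eligible.
Employer Retirement Match — service 1430 days ≥ 26 weeks (≈182 days) ✓; dept Design ✗ → not eligible.
Transit Subsidy — status part-time ✓ (not excluded); service 1430 days ≥ 1 month (≈30 days) ✓; rating 4 ≥ 2 ✓; 22 hrs/wk ≥ 15 ✓ → eligible.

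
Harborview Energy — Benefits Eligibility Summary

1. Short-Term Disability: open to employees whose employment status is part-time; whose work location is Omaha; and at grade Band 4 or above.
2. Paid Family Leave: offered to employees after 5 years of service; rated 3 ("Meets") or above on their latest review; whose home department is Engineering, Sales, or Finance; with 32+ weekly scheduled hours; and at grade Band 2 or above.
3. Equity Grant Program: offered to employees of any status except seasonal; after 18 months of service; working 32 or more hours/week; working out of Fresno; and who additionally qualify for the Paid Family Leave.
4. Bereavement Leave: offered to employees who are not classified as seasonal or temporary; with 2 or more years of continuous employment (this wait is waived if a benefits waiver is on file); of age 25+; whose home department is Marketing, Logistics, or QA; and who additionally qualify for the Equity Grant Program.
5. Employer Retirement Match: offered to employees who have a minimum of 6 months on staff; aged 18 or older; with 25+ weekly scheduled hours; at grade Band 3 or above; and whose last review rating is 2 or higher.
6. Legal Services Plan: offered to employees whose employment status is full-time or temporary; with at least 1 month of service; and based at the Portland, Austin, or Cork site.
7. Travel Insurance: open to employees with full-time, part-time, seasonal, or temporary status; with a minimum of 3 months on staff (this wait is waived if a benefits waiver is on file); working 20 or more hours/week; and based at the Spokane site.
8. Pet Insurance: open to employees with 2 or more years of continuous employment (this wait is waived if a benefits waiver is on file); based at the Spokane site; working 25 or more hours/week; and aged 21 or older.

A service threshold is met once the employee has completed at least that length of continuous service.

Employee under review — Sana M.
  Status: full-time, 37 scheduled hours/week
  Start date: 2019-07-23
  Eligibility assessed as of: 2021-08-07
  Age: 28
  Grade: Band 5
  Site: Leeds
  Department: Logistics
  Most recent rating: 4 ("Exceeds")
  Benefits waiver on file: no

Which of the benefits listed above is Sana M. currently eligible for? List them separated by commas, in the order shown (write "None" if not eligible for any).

Service from 2019-07-23 to 2021-08-07: 746 days.
Short-Term Disability — status full-time ✗ (requires part-time) → not eligible.
Paid Family Leave — service 746 days < 5 years (≈1825 days) ✗ → not eligible.
Equity Grant Program — status full-time ✓ (not excluded); service 746 days ≥ 18 months (≈540 days) ✓; 37 hrs/wk ≥ 32 ✓; site Leeds ✗ (not Fresno) → not eligible.
Bereavement Leave — status full-time ✓ (not excluded); no waiver, service 746 days ≥ 2 years (≈730 days) ✓; age 28 ≥ 25 ✓; dept Logistics ✓; not eligible for Equity Grant Program ✗ → not eligible.
Employer Retirement Match — service 746 days ≥ 6 months (≈180 days) ✓; age 28 ≥ 18 ✓; 37 hrs/wk ≥ 25 ✓; grade Band 5 ≥ Band 3 ✓; rating 4 ≥ 2 ✓ → eligible.
Legal Services Plan — status full-time ✓; service 746 days ≥ 1 month (≈30 days) ✓; site Leeds ✗ (not Portland, Austin, or Cork) → not eligible.
Travel Insurance — status full-time ✓; no waiver, service 746 days ≥ 3 months (≈90 days) ✓; 37 hrs/wk ≥ 20 ✓; site Leeds ✗ (not Spokane) → not eligible.
Pet Insurance — no waiver, service 746 days ≥ 2 years (≈730 days) ✓; site Leeds ✗ (not Spokane) → not eligible.

Employer Retirement Match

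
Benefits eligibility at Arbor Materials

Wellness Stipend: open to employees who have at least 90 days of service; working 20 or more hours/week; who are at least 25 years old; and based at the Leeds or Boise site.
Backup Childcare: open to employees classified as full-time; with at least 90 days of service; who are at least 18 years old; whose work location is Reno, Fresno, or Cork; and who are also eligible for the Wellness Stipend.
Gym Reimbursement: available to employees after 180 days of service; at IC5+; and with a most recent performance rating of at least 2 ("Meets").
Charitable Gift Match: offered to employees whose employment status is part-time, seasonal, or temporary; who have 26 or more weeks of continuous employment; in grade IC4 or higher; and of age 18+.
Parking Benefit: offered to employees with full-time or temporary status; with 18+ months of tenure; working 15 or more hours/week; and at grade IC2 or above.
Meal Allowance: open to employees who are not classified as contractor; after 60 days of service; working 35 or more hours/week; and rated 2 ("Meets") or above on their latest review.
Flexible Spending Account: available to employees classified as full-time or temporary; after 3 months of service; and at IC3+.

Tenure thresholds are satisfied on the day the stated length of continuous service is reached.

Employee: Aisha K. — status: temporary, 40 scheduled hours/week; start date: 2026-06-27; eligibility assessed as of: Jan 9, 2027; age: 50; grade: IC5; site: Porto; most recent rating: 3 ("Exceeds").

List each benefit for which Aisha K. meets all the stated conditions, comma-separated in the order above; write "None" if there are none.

Service from 2026-06-27 to Jan 9, 2027: 196 days.
Wellness Stipend — service 196 days ≥ 90 days ✓; 40 hrs/wk ≥ 20 ✓; age 50 ≥ 25 ✓; site Porto ✗ (not Leeds or Boise) → not eligible.
Backup Childcare — status temporary ✗ (requires full-time) → not eligible.
Gym Reimbursement — service 196 days ≥ 180 days ✓; grade IC5 ≥ IC5 ✓; rating 3 ≥ 2 ✓ → eligible.
Charitable Gift Match — status temporary ✓; service 196 days ≥ 26 weeks (≈182 days) ✓; grade IC5 ≥ IC4 ✓; age 50 ≥ 18 ✓ → eligible.
Parking Benefit — status temporary ✓; service 196 days < 18 months (≈540 days) ✗ → not eligible.
Meal Allowance — status temporary ✓ (not excluded); service 196 days ≥ 60 days ✓; 40 hrs/wk ≥ 35 ✓; rating 3 ≥ 2 ✓ → eligible.
Flexible Spending Account — status temporary ✓; service 196 days ≥ 3 months (≈90 days) ✓; grade IC5 ≥ IC3 ✓ → eligible.

Gym Reimbursement, Charitable Gift Match, Meal Allowance, Flexible Spending Account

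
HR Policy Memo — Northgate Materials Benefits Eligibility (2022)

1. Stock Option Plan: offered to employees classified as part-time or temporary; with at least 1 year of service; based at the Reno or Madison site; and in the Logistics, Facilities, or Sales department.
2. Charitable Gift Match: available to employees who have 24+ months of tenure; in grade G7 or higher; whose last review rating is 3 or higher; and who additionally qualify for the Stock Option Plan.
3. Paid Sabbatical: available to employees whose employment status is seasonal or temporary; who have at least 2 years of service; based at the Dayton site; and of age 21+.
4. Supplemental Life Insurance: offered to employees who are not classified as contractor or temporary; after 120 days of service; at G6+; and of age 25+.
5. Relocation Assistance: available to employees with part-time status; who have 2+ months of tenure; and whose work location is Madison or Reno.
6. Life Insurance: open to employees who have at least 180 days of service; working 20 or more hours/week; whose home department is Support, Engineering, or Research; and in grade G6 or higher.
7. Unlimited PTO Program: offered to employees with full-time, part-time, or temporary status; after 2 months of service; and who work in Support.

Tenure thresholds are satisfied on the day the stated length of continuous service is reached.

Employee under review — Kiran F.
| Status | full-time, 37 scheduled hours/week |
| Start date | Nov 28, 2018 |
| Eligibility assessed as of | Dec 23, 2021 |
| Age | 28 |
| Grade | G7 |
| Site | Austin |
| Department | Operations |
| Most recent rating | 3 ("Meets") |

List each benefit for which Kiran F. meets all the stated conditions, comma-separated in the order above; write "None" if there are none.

Supplemental Life Insurance

Service from Nov 28, 2018 to Dec 23, 2021: 1121 days.
Stock Option Plan — status full-time ✗ (requires part-time or temporary) → not eligible.
Charitable Gift Match — service 1121 days ≥ 24 months (≈720 days) ✓; grade G7 ≥ G7 ✓; rating 3 ≥ 3 ✓; not eligible for Stock Option Plan ✗ → not eligible.
Paid Sabbatical — status full-time ✗ (requires seasonal or temporary) → not eligible.
Supplemental Life Insurance — status full-time ✓ (not excluded); service 1121 days ≥ 120 days ✓; grade G7 ≥ G6 ✓; age 28 ≥ 25 ✓ → eligible.
Relocation Assistance — status full-time ✗ (requires part-time) → not eligible.
Life Insurance — service 1121 days ≥ 180 days ✓; 37 hrs/wk ≥ 20 ✓; dept Operations ✗ → not eligible.
Unlimited PTO Program — status full-time ✓; service 1121 days ≥ 2 months (≈60 days) ✓; dept Operations ✗ → not eligible.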